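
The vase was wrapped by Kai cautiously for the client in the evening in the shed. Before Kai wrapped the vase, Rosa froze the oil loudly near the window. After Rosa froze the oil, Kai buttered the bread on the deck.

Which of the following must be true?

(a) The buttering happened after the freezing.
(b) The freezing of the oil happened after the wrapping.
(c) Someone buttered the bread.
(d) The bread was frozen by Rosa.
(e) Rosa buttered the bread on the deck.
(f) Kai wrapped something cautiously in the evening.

(a) Entailed — the narrative places the freezing before the buttering.
(b) Not entailed — the narrative places the freezing before the wrapping, not after.
(c) Entailed — dropping 'on the deck' and generalizing the agent leaves a sub-description the original still satisfies.
(d) Not entailed — Rosa froze the oil, not the bread; the bread belongs to the buttering event.
(e) Not entailed — the passage has Kai buttering the bread, not Rosa.
(f) Entailed — every conjunct here is already in the original wrapping event.

(a), (c), (f)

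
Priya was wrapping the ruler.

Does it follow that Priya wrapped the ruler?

no

'was wrapping' is progressive; for an accomplishment like 'wrap the ruler', it doesn't entail completion.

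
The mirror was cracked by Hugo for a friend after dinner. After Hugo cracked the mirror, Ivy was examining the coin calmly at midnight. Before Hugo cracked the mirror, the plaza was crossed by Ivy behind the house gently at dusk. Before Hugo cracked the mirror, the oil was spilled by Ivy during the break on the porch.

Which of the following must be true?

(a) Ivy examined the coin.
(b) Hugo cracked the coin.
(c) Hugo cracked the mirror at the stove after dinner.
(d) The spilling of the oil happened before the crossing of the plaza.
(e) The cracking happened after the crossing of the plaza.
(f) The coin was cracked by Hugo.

(a), (e)

(a) Entailed — 'examine' is an activity; 'was examining' entails that some examining happened, so 'examined' holds.
(b) Not entailed — Hugo cracked the mirror, not the coin; the coin belongs to the examining event.
(c) Not entailed — 'at the stove' adds information not in the original event.
(d) Not entailed — the narrative doesn't order the spilling relative to the crossing.
(e) Entailed — the narrative places the crossing before the cracking.
(f) Not entailed — Hugo cracked the mirror, not the coin; the coin belongs to the examining event.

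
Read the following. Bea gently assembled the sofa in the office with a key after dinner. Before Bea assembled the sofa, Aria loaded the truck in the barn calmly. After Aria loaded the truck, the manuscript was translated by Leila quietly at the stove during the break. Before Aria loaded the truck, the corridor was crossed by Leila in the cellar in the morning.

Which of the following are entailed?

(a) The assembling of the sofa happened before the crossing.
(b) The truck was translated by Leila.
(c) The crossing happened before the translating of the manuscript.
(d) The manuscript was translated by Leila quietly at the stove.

(c), (d)

(a) Not entailed — the narrative places the crossing before the assembling, not after.
(b) Not entailed — Leila translated the manuscript, not the truck; the truck belongs to the loading event.
(c) Entailed — the narrative places the crossing before the translating.
(d) Entailed — this follows by dropping conjuncts from the translating event's description.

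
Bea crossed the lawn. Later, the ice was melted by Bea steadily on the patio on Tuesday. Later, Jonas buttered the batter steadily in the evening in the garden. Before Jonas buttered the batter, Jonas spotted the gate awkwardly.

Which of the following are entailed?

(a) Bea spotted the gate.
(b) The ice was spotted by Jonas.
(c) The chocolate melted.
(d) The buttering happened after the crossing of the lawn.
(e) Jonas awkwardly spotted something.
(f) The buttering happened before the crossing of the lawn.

(d), (e)

(a) Not entailed — the passage has Jonas spotting the gate, not Bea.
(b) Not entailed — Jonas spotted the gate, not the ice; the ice belongs to the melting event.
(c) Not entailed — the ice is what melted, not the chocolate.
(d) Entailed — the narrative places the crossing before the buttering.
(e) Entailed — the original entails any weakening of itself; this just generalizes the patient.
(f) Not entailed — the narrative places the crossing before the buttering, not after.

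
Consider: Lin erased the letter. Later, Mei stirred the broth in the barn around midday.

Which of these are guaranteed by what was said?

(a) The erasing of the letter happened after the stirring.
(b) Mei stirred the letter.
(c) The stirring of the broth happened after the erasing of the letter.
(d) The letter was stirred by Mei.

(a) Not entailed — the narrative places the erasing before the stirring, not after.
(b) Not entailed — Mei stirred the broth, not the letter; the letter belongs to the erasing event.
(c) Entailed — the narrative places the erasing before the stirring.
(d) Not entailed — Mei stirred the broth, not the letter; the letter belongs to the erasing event.

(c)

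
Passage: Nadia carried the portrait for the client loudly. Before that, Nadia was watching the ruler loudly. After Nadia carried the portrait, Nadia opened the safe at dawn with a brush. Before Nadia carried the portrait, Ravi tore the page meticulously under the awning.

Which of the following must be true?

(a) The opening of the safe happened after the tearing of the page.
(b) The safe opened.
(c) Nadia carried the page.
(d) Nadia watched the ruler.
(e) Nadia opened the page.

(a) Entailed — the narrative places the tearing before the opening.
(b) Entailed — 'Nadia opened the safe' is causative; it entails the inchoative 'the safe opened'.
(c) Not entailed — Nadia carried the portrait, not the page; the page belongs to the tearing event.
(d) Entailed — 'watch' is an activity; 'was watching' entails that some watching happened, so 'watched' holds.
(e) Not entailed — Nadia opened the safe, not the page; the page belongs to the tearing event.

(a), (b), (d)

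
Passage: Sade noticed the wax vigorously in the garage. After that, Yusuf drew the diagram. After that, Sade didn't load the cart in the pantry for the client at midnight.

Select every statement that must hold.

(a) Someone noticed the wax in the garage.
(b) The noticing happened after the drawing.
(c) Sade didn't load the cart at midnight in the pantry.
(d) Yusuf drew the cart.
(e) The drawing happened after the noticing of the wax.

(a), (e)

(a) Entailed — this follows by dropping conjuncts from the noticing event's description.
(b) Not entailed — the narrative places the noticing before the drawing, not after.
(c) Not entailed — dropping 'for the client' under negation is not valid — the original leaves open that Sade loaded the cart some other way.
(d) Not entailed — Yusuf drew the diagram, not the cart; the cart belongs to the loading event.
(e) Entailed — the narrative places the noticing before the drawing.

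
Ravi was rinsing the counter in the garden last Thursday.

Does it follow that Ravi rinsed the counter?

yes

'rinse' is atelic; if Ravi was rinsing the counter, then Ravi rinsed the counter (for some time).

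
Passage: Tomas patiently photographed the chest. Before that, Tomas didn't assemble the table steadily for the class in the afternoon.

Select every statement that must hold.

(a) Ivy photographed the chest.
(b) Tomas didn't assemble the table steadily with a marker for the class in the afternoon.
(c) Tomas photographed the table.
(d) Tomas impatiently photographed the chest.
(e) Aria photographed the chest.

(b)

(a) Not entailed — the passage has Tomas photographing the chest, not Ivy.
(b) Entailed — under negation, adding a further restriction is entailed: if no such assembling event occurred, none occurred with a marker either.
(c) Not entailed — Tomas photographed the chest, not the table; the table belongs to the assembling event.
(d) Not entailed — 'impatiently' adds a manner not in (and inconsistent with) the original.
(e) Not entailed — the passage has Tomas photographing the chest, not Aria.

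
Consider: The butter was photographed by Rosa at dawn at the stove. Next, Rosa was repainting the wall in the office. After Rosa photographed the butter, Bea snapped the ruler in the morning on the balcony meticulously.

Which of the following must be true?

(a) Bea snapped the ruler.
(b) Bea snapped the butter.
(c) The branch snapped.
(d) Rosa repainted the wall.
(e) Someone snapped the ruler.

(a), (e)

(a) Entailed — every conjunct here is already in the original snapping event.
(b) Not entailed — Bea snapped the ruler, not the butter; the butter belongs to the photographing event.
(c) Not entailed — the ruler is what snapped, not the branch.
(d) Not entailed — 'was repainting' is progressive on an accomplishment; it does not entail the completed 'repainted'.
(e) Entailed — this follows by dropping conjuncts from the snapping event's description.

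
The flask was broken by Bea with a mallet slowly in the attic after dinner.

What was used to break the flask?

'with a mallet' marks the instrument of the breaking event.

a mallet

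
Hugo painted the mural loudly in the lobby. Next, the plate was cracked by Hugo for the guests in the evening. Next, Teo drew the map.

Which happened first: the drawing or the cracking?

the cracking

The connectives place the cracking before the drawing.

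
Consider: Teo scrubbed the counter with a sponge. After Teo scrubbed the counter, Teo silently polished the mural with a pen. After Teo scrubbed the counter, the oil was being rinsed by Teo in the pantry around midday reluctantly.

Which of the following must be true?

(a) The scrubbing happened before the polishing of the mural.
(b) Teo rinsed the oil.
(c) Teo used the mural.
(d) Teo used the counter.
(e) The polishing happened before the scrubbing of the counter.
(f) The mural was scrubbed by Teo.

(a), (b)

(a) Entailed — the narrative places the scrubbing before the polishing.
(b) Entailed — 'rinse' is an activity; 'was rinsing' entails that some rinsing happened, so 'rinsed' holds.
(c) Not entailed — the mural is the patient, not an instrument — Teo used a pen.
(d) Not entailed — the counter is the patient, not an instrument — Teo used a sponge.
(e) Not entailed — the narrative places the scrubbing before the polishing, not after.
(f) Not entailed — Teo scrubbed the counter, not the mural; the mural belongs to the polishing event.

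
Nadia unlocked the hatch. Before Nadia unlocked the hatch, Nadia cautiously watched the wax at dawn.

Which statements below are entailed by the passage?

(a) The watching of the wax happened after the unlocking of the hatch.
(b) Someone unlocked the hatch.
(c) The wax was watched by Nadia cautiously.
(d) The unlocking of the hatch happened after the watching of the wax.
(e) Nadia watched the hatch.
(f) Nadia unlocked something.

(b), (c), (d), (f)

(a) Not entailed — the narrative places the watching before the unlocking, not after.
(b) Entailed — this follows by dropping conjuncts from the unlocking event's description.
(c) Entailed — every conjunct here is already in the original watching event.
(d) Entailed — the narrative places the watching before the unlocking.
(e) Not entailed — Nadia watched the wax, not the hatch; the hatch belongs to the unlocking event.
(f) Entailed — the original entails any weakening of itself; this just generalizes the patient.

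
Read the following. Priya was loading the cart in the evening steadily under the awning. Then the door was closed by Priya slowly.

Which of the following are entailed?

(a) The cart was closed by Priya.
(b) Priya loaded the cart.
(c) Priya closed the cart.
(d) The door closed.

(d)

(a) Not entailed — Priya closed the door, not the cart; the cart belongs to the loading event.
(b) Not entailed — 'was loading' is progressive on an accomplishment; it does not entail the completed 'loaded'.
(c) Not entailed — Priya closed the door, not the cart; the cart belongs to the loading event.
(d) Entailed — 'Priya closed the door' is causative; it entails the inchoative 'the door closed'.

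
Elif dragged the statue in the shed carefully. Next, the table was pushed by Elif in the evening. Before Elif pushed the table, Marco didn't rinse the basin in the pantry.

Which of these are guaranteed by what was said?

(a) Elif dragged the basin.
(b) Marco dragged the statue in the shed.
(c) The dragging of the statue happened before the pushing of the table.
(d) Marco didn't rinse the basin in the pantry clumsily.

(c), (d)

(a) Not entailed — Elif dragged the statue, not the basin; the basin belongs to the rinsing event.
(b) Not entailed — the passage has Elif dragging the statue, not Marco.
(c) Entailed — the narrative places the dragging before the pushing.
(d) Entailed — under negation, adding a further restriction is entailed: if no such rinsing event occurred, none occurred clumsily either.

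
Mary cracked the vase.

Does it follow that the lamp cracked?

no

Nothing is said about any lamp; only the vase is affected.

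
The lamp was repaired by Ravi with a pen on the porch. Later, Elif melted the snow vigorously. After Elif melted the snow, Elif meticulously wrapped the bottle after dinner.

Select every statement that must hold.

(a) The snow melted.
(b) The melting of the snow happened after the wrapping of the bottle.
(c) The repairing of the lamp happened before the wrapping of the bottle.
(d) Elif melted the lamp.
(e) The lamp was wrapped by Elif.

(a) Entailed — 'Elif melted the snow' is causative; it entails the inchoative 'the snow melted'.
(b) Not entailed — the narrative places the melting before the wrapping, not after.
(c) Entailed — the narrative places the repairing before the wrapping.
(d) Not entailed — Elif melted the snow, not the lamp; the lamp belongs to the repairing event.
(e) Not entailed — Elif wrapped the bottle, not the lamp; the lamp belongs to the repairing event.

(a), (c)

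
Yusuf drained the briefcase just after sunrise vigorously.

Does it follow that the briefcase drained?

'Yusuf drained the briefcase' is the causative; it entails the inchoative 'the briefcase drained'.

yes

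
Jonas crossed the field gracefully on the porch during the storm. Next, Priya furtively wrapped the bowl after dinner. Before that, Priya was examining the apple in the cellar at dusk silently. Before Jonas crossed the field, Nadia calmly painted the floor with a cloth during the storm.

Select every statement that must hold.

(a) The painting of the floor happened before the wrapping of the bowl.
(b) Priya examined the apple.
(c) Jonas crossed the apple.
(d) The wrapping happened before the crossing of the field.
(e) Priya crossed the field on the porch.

(a), (b)

(a) Entailed — the narrative places the painting before the wrapping.
(b) Entailed — 'examine' is an activity; 'was examining' entails that some examining happened, so 'examined' holds.
(c) Not entailed — Jonas crossed the field, not the apple; the apple belongs to the examining event.
(d) Not entailed — the narrative places the crossing before the wrapping, not after.
(e) Not entailed — the passage has Jonas crossing the field, not Priya.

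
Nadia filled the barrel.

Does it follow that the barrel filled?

'Nadia filled the barrel' is the causative; it entails the inchoative 'the barrel filled'.

yes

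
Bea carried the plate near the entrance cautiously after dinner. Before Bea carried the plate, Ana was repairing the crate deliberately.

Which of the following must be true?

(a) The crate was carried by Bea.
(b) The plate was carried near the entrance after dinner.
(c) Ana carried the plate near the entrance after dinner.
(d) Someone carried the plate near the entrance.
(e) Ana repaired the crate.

(b), (d)

(a) Not entailed — Bea carried the plate, not the crate; the crate belongs to the repairing event.
(b) Entailed — every conjunct here is already in the original carrying event.
(c) Not entailed — the passage has Bea carrying the plate, not Ana.
(d) Entailed — this follows by dropping conjuncts from the carrying event's description.
(e) Not entailed — 'was repairing' is progressive on an accomplishment; it does not entail the completed 'repaired'.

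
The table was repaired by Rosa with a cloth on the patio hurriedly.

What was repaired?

the table

'the table' marks the patient of the repairing event.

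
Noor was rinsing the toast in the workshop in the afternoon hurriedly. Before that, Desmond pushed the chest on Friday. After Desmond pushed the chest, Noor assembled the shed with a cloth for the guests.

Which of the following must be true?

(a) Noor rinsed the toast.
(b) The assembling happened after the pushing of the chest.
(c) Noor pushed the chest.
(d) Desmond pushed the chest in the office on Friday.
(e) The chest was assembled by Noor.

(a), (b)

(a) Entailed — 'rinse' is an activity; 'was rinsing' entails that some rinsing happened, so 'rinsed' holds.
(b) Entailed — the narrative places the pushing before the assembling.
(c) Not entailed — the passage has Desmond pushing the chest, not Noor.
(d) Not entailed — 'in the office' adds information not in the original event.
(e) Not entailed — Noor assembled the shed, not the chest; the chest belongs to the pushing event.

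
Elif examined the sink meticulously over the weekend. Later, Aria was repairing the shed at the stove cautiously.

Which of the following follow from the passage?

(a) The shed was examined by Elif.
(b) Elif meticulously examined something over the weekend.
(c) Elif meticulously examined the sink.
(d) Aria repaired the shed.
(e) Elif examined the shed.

(b), (c)

(a) Not entailed — Elif examined the sink, not the shed; the shed belongs to the repairing event.
(b) Entailed — every conjunct here is already in the original examining event.
(c) Entailed — the original entails any weakening of itself; this just drops 'over the weekend'.
(d) Not entailed — 'was repairing' is progressive on an accomplishment; it does not entail the completed 'repaired'.
(e) Not entailed — Elif examined the sink, not the shed; the shed belongs to the repairing event.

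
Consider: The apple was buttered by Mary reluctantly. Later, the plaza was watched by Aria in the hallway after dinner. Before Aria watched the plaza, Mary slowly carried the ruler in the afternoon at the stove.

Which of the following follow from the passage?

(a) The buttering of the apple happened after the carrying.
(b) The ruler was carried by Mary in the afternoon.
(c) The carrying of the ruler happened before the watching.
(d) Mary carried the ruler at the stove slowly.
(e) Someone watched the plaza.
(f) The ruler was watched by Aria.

(b), (c), (d), (e)

(a) Not entailed — the narrative doesn't order the carrying relative to the buttering.
(b) Entailed — dropping 'slowly', 'at the stove' leaves a sub-description the original still satisfies.
(c) Entailed — the narrative places the carrying before the watching.
(d) Entailed — dropping 'in the afternoon' leaves a sub-description the original still satisfies.
(e) Entailed — every conjunct here is already in the original watching event.
(f) Not entailed — Aria watched the plaza, not the ruler; the ruler belongs to the carrying event.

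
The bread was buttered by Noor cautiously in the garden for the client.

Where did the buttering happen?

in the garden

'in the garden' marks the location of the buttering event.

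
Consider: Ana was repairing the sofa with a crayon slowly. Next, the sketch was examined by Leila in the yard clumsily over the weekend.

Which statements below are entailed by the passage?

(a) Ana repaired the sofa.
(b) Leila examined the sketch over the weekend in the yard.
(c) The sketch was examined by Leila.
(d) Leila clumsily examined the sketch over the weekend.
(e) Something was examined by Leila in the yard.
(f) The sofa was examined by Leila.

(b), (c), (d), (e)

(a) Not entailed — 'was repairing' is progressive on an accomplishment; it does not entail the completed 'repaired'.
(b) Entailed — this follows by dropping conjuncts from the examining event's description.
(c) Entailed — every conjunct here is already in the original examining event.
(d) Entailed — every conjunct here is already in the original examining event.
(e) Entailed — this follows by dropping conjuncts from the examining event's description.
(f) Not entailed — Leila examined the sketch, not the sofa; the sofa belongs to the repairing event.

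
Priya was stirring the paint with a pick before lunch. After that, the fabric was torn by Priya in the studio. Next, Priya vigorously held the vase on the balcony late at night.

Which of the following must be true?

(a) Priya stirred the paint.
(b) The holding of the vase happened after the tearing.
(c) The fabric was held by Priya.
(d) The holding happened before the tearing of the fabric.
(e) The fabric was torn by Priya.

(a) Entailed — 'stir' is an activity; 'was stirring' entails that some stirring happened, so 'stirred' holds.
(b) Entailed — the narrative places the tearing before the holding.
(c) Not entailed — Priya held the vase, not the fabric; the fabric belongs to the tearing event.
(d) Not entailed — the narrative places the tearing before the holding, not after.
(e) Entailed — this follows by dropping conjuncts from the tearing event's description.

(a), (b), (e)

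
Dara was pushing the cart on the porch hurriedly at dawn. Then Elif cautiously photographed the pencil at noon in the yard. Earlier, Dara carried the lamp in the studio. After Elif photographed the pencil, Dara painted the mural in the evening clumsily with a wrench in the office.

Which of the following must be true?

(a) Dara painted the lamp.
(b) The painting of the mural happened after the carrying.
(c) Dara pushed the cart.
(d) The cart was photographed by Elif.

(a) Not entailed — Dara painted the mural, not the lamp; the lamp belongs to the carrying event.
(b) Entailed — the narrative places the carrying before the painting.
(c) Entailed — 'push' is an activity; 'was pushing' entails that some pushing happened, so 'pushed' holds.
(d) Not entailed — Elif photographed the pencil, not the cart; the cart belongs to the pushing event.

(b), (c)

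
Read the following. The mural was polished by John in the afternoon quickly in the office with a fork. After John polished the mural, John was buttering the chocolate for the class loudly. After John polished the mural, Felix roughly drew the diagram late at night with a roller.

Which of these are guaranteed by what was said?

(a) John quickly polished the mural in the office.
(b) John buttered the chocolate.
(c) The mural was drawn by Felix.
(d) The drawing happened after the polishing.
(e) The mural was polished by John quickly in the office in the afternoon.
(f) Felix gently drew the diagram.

(a) Entailed — every conjunct here is already in the original polishing event.
(b) Not entailed — 'was buttering' is progressive on an accomplishment; it does not entail the completed 'buttered'.
(c) Not entailed — Felix drew the diagram, not the mural; the mural belongs to the polishing event.
(d) Entailed — the narrative places the polishing before the drawing.
(e) Entailed — this follows by dropping conjuncts from the polishing event's description.
(f) Not entailed — 'gently' adds a manner not in (and inconsistent with) the original.

(a), (d), (e)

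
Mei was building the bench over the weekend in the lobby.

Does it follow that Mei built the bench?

'was building' is progressive; for an accomplishment like 'build the bench', it doesn't entail completion.

no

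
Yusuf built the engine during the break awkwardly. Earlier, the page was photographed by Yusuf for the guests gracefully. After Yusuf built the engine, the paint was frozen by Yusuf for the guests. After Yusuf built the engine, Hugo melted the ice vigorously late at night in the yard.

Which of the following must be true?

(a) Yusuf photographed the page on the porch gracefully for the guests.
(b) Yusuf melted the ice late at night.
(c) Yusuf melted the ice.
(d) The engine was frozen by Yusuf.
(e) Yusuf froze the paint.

(a) Not entailed — 'on the porch' adds information not in the original event.
(b) Not entailed — the passage has Hugo melting the ice, not Yusuf.
(c) Not entailed — the passage has Hugo melting the ice, not Yusuf.
(d) Not entailed — Yusuf froze the paint, not the engine; the engine belongs to the building event.
(e) Entailed — every conjunct here is already in the original freezing event.

(e)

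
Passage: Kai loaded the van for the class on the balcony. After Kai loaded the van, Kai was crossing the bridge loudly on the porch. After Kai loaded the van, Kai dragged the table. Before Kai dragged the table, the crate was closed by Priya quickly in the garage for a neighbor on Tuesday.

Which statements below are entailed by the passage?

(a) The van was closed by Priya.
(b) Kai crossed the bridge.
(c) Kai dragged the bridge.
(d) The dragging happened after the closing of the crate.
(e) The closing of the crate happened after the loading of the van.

(d)

(a) Not entailed — Priya closed the crate, not the van; the van belongs to the loading event.
(b) Not entailed — 'was crossing' is progressive on an accomplishment; it does not entail the completed 'crossed'.
(c) Not entailed — Kai dragged the table, not the bridge; the bridge belongs to the crossing event.
(d) Entailed — the narrative places the closing before the dragging.
(e) Not entailed — the narrative doesn't order the loading relative to the closing.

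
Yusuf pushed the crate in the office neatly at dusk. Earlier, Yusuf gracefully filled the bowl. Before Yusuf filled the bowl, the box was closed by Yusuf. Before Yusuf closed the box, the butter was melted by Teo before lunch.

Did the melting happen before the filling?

yes

The narrative orders the melting before the filling.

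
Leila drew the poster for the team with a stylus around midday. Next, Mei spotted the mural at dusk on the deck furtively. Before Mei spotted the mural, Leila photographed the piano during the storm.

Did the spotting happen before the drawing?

The narrative orders the drawing before the spotting.

no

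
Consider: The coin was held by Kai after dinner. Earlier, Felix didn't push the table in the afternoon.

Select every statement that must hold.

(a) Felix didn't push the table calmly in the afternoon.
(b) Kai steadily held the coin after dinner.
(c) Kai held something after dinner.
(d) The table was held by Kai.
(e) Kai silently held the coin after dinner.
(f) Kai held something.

(a), (c), (f)

(a) Entailed — under negation, adding a further restriction is entailed: if no such pushing event occurred, none occurred calmly either.
(b) Not entailed — 'steadily' adds information not in the original event.
(c) Entailed — generalizing the patient leaves a sub-description the original still satisfies.
(d) Not entailed — Kai held the coin, not the table; the table belongs to the pushing event.
(e) Not entailed — 'silently' adds information not in the original event.
(f) Entailed — the original entails any weakening of itself; this just drops 'after dinner' and generalizes the patient.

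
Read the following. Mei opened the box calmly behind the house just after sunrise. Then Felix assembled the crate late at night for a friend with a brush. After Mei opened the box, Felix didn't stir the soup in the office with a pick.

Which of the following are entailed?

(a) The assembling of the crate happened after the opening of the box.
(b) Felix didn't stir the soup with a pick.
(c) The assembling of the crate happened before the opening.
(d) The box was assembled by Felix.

(a) Entailed — the narrative places the opening before the assembling.
(b) Not entailed — dropping 'in the office' under negation is not valid — the original leaves open that Felix stirred the soup some other way.
(c) Not entailed — the narrative places the opening before the assembling, not after.
(d) Not entailed — Felix assembled the crate, not the box; the box belongs to the opening event.

(a)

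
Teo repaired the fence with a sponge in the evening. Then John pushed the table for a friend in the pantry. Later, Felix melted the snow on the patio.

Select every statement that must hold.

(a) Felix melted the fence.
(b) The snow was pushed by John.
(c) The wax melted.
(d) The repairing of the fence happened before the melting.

(d)

(a) Not entailed — Felix melted the snow, not the fence; the fence belongs to the repairing event.
(b) Not entailed — John pushed the table, not the snow; the snow belongs to the melting event.
(c) Not entailed — the snow is what melted, not the wax.
(d) Entailed — the narrative places the repairing before the melting.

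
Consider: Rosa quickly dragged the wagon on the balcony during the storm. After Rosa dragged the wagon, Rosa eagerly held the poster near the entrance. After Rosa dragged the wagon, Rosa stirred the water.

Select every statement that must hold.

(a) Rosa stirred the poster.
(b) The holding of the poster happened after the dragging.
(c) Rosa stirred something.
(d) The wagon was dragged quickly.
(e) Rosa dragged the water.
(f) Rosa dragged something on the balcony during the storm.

(b), (c), (d), (f)

(a) Not entailed — Rosa stirred the water, not the poster; the poster belongs to the holding event.
(b) Entailed — the narrative places the dragging before the holding.
(c) Entailed — generalizing the patient leaves a sub-description the original still satisfies.
(d) Entailed — this follows by dropping conjuncts from the dragging event's description.
(e) Not entailed — Rosa dragged the wagon, not the water; the water belongs to the stirring event.
(f) Entailed — this follows by dropping conjuncts from the dragging event's description.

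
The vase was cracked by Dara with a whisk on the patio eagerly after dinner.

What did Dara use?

a whisk

'with a whisk' marks the instrument of the cracking event.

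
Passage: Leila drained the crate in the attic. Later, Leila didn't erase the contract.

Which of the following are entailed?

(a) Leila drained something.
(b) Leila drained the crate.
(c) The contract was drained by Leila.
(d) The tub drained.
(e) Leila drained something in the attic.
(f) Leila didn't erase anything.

(a), (b), (e)

(a) Entailed — dropping 'in the attic' and generalizing the patient leaves a sub-description the original still satisfies.
(b) Entailed — the original entails any weakening of itself; this just drops 'in the attic'.
(c) Not entailed — Leila drained the crate, not the contract; the contract belongs to the erasing event.
(d) Not entailed — the crate is what drained, not the tub.
(e) Entailed — the original entails any weakening of itself; this just generalizes the patient.
(f) Not entailed — the original only denies this specific event; Leila may have erased something else.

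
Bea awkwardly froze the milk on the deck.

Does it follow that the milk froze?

yes

'Bea froze the milk' is the causative; it entails the inchoative 'the milk froze'.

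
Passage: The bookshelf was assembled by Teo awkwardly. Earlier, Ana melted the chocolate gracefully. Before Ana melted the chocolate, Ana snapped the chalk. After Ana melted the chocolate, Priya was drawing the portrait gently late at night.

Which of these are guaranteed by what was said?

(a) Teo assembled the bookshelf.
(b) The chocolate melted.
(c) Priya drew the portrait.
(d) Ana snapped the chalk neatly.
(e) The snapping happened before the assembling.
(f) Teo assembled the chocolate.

(a) Entailed — dropping 'awkwardly' leaves a sub-description the original still satisfies.
(b) Entailed — 'Ana melted the chocolate' is causative; it entails the inchoative 'the chocolate melted'.
(c) Not entailed — 'was drawing' is progressive on an accomplishment; it does not entail the completed 'drew'.
(d) Not entailed — 'neatly' adds information not in the original event.
(e) Entailed — the narrative places the snapping before the assembling.
(f) Not entailed — Teo assembled the bookshelf, not the chocolate; the chocolate belongs to the melting event.

(a), (b), (e)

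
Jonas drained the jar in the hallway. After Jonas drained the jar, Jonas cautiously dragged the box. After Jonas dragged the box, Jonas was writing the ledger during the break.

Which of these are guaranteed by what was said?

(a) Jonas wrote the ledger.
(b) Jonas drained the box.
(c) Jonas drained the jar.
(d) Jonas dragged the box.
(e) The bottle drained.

(c), (d)

(a) Not entailed — 'was writing' is progressive on an accomplishment; it does not entail the completed 'wrote'.
(b) Not entailed — Jonas drained the jar, not the box; the box belongs to the dragging event.
(c) Entailed — dropping 'in the hallway' leaves a sub-description the original still satisfies.
(d) Entailed — the original entails any weakening of itself; this just drops 'cautiously'.
(e) Not entailed — the jar is what drained, not the bottle.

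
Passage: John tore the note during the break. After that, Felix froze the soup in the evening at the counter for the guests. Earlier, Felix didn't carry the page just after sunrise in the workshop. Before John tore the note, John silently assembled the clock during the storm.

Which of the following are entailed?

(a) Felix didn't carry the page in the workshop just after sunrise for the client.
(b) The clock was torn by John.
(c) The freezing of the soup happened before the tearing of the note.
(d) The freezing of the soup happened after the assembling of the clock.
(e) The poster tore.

(a) Entailed — under negation, adding a further restriction is entailed: if no such carrying event occurred, none occurred for the client either.
(b) Not entailed — John tore the note, not the clock; the clock belongs to the assembling event.
(c) Not entailed — the narrative places the tearing before the freezing, not after.
(d) Entailed — the narrative places the assembling before the freezing.
(e) Not entailed — the note is what tore, not the poster.

(a), (d)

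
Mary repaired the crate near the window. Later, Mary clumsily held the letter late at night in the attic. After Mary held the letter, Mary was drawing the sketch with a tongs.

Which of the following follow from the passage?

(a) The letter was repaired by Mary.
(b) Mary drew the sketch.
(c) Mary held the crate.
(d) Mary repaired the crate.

(d)

(a) Not entailed — Mary repaired the crate, not the letter; the letter belongs to the holding event.
(b) Not entailed — 'was drawing' is progressive on an accomplishment; it does not entail the completed 'drew'.
(c) Not entailed — Mary held the letter, not the crate; the crate belongs to the repairing event.
(d) Entailed — this follows by dropping conjuncts from the repairing event's description.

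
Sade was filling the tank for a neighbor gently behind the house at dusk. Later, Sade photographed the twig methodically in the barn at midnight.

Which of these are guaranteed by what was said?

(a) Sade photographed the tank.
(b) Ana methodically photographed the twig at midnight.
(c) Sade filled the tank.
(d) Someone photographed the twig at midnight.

(a) Not entailed — Sade photographed the twig, not the tank; the tank belongs to the filling event.
(b) Not entailed — the passage has Sade photographing the twig, not Ana.
(c) Not entailed — 'was filling' is progressive on an accomplishment; it does not entail the completed 'filled'.
(d) Entailed — the original entails any weakening of itself; this just drops 'methodically', 'in the barn' and generalizes the agent.

(d)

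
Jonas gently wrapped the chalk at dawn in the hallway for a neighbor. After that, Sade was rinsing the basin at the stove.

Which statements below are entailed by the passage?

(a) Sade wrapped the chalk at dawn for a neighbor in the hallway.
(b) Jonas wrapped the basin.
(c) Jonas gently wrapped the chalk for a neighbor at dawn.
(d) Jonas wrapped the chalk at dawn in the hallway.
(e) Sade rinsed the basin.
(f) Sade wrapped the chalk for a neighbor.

(a) Not entailed — the passage has Jonas wrapping the chalk, not Sade.
(b) Not entailed — Jonas wrapped the chalk, not the basin; the basin belongs to the rinsing event.
(c) Entailed — every conjunct here is already in the original wrapping event.
(d) Entailed — this follows by dropping conjuncts from the wrapping event's description.
(e) Entailed — 'rinse' is an activity; 'was rinsing' entails that some rinsing happened, so 'rinsed' holds.
(f) Not entailed — the passage has Jonas wrapping the chalk, not Sade.

(c), (d), (e)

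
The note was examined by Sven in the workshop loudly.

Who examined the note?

'Sven' marks the agent of the examining event.

Sven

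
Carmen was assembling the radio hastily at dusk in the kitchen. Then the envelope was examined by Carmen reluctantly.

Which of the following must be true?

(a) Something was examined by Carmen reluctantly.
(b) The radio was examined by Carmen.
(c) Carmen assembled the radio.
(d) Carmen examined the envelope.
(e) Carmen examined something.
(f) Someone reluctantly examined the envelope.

(a), (d), (e), (f)

(a) Entailed — generalizing the patient leaves a sub-description the original still satisfies.
(b) Not entailed — Carmen examined the envelope, not the radio; the radio belongs to the assembling event.
(c) Not entailed — 'was assembling' is progressive on an accomplishment; it does not entail the completed 'assembled'.
(d) Entailed — every conjunct here is already in the original examining event.
(e) Entailed — dropping 'reluctantly' and generalizing the patient leaves a sub-description the original still satisfies.
(f) Entailed — this follows by dropping conjuncts from the examining event's description.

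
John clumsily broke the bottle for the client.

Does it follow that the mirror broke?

Nothing is said about any mirror; only the bottle is affected.

no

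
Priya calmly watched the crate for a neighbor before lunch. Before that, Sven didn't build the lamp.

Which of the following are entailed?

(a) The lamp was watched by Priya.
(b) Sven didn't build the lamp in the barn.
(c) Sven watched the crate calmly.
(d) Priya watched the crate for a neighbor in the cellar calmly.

(b)

(a) Not entailed — Priya watched the crate, not the lamp; the lamp belongs to the building event.
(b) Entailed — under negation, adding a further restriction is entailed: if no such building event occurred, none occurred in the barn either.
(c) Not entailed — the passage has Priya watching the crate, not Sven.
(d) Not entailed — 'in the cellar' adds information not in the original event.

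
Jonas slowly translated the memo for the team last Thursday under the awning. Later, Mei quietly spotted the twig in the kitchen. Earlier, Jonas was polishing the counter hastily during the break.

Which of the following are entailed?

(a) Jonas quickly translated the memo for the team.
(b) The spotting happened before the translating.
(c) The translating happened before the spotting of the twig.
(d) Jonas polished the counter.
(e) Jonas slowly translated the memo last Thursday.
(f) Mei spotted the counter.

(a) Not entailed — 'quickly' adds a manner not in (and inconsistent with) the original.
(b) Not entailed — the narrative places the translating before the spotting, not after.
(c) Entailed — the narrative places the translating before the spotting.
(d) Entailed — 'polish' is an activity; 'was polishing' entails that some polishing happened, so 'polished' holds.
(e) Entailed — dropping 'for the team', 'under the awning' leaves a sub-description the original still satisfies.
(f) Not entailed — Mei spotted the twig, not the counter; the counter belongs to the polishing event.

(c), (d), (e)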